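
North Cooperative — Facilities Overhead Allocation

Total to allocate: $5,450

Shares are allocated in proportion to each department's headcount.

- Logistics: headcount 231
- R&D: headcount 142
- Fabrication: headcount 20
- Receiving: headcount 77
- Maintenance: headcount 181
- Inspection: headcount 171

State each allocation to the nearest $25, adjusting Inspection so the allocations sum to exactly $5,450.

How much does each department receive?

Sum of headcount: 822.
Unrounded shares: Logistics 231/822 × $5,450 = 1,531.57; R&D 142/822 × $5,450 = 941.48; Fabrication 20/822 × $5,450 = 132.60; Receiving 77/822 × $5,450 = 510.52; Maintenance 181/822 × $5,450 = 1,200.06; Inspection 171/822 × $5,450 = 1,133.76.
Rounded to nearest $25: Logistics $1,525; R&D $950; Fabrication $125; Receiving $500; Maintenance $1,200; Inspection $1,125. Sum = $5,425.
Difference $5,450 − $5,425 = +$25 applied to Inspection: Inspection becomes $1,150.

Logistics: $1,525 · R&D: $950 · Fabrication: $125 · Receiving: $500 · Maintenance: $1,200 · Inspection: $1,150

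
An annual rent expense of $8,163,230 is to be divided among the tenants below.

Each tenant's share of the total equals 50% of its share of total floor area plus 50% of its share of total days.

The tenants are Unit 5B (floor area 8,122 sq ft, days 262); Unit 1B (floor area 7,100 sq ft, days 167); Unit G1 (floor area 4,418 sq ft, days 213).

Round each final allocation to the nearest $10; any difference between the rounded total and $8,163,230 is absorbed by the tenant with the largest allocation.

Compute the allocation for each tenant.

Totals — floor area 19,640, days 642.
Combined weights (50% floor area + 50% days): Unit 5B 0.4108; Unit 1B 0.3108; Unit G1 0.2784.
Unrounded shares: Unit 5B 3,353,632.34; Unit 1B 2,537,261.43; Unit G1 2,272,336.23.
Rounded to nearest $10: Unit 5B $3,353,630; Unit 1B $2,537,260; Unit G1 $2,272,340. Sum = $8,163,230.
No rounding difference to absorb.

Unit 5B: $3,353,630 | Unit 1B: $2,537,260 | Unit G1: $2,272,340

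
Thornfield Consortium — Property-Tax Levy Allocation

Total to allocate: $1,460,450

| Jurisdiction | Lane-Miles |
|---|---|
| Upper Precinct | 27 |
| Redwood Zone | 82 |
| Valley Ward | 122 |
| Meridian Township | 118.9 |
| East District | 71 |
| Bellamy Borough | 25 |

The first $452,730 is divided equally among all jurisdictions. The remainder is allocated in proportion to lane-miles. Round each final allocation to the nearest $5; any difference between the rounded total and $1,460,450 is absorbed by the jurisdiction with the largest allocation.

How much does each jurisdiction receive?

$452,730 shared equally gives $75,455 per jurisdiction.
Remainder $1,007,720 by lane-miles (total 445.9): Upper Precinct 61,019.15 → $61,020; Redwood Zone 185,317.43 → $185,315; Valley Ward 275,716.17 → $275,715; Meridian Township 268,710.27 → $268,710; East District 160,457.77 → $160,460; Bellamy Borough 56,499.22 → $56,500.
Totals: Upper Precinct $75,455 + $61,020 = $136,475; Redwood Zone $75,455 + $185,315 = $260,770; Valley Ward $75,455 + $275,715 = $351,170; Meridian Township $75,455 + $268,710 = $344,165; East District $75,455 + $160,460 = $235,915; Bellamy Borough $75,455 + $56,500 = $131,955.

Upper Precinct: $136,475 | Redwood Zone: $260,770 | Valley Ward: $351,170 | Meridian Township: $344,165 | East District: $235,915 | Bellamy Borough: $131,955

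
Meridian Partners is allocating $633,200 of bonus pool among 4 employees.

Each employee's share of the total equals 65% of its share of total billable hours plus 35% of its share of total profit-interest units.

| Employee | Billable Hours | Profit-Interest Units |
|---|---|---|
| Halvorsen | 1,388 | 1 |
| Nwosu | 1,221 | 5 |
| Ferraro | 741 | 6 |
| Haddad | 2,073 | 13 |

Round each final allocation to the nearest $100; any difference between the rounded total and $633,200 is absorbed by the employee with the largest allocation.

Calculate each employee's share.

Halvorsen: $114,200; Nwosu: $137,000; Ferraro: $109,400; Haddad: $272,600

Billable hours total 5,423; profit-interest units total 25.
Blended shares (65% billable hours + 35% profit-interest units): Halvorsen 0.1804; Nwosu 0.2163; Ferraro 0.1728; Haddad 0.4305.
Unrounded shares: Halvorsen 114,207.42; Nwosu 136,992.11; Ferraro 109,427.19; Haddad 272,573.28.
Rounded to nearest $100: Halvorsen $114,200; Nwosu $137,000; Ferraro $109,400; Haddad $272,600. Sum = $633,200.
Rounded total matches; no reconciliation needed.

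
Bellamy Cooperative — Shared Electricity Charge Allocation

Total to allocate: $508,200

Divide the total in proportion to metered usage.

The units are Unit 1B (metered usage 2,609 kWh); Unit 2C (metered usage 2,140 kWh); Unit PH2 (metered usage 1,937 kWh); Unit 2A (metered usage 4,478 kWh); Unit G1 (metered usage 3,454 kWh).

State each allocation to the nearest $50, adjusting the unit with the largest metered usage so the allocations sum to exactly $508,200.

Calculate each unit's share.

Combined metered usage = 14,618.
Raw shares: Unit 1B 2,609/14,618 × $508,200 = 90,702.82; Unit 2C 2,140/14,618 × $508,200 = 74,397.87; Unit PH2 1,937/14,618 × $508,200 = 67,340.50; Unit 2A 4,478/14,618 × $508,200 = 155,679.27; Unit G1 3,454/14,618 × $508,200 = 120,079.55.
At nearest $50: Unit 1B $90,700; Unit 2C $74,400; Unit PH2 $67,350; Unit 2A $155,700; Unit G1 $120,100. Sum = $508,250.
Difference $508,200 − $508,250 = −$50 applied to largest metered usage (Unit 2A): Unit 2A becomes $155,650.

Unit 1B: $90,700; Unit 2C: $74,400; Unit PH2: $67,350; Unit 2A: $155,650; Unit G1: $120,100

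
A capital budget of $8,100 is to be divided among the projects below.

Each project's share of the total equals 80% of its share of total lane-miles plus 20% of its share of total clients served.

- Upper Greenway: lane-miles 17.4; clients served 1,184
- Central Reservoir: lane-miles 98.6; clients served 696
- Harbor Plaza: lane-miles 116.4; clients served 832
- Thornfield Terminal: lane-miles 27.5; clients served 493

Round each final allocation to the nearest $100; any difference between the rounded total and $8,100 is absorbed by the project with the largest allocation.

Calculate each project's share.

Totals — lane-miles 259.9, clients served 3,205.
Composite weights (80% lane-miles + 20% clients served): Upper Greenway 0.1274; Central Reservoir 0.3469; Harbor Plaza 0.4102; Thornfield Terminal 0.1154.
Unrounded shares: Upper Greenway 1,032.29; Central Reservoir 2,810.16; Harbor Plaza 3,322.71; Thornfield Terminal 934.84.
Rounded to nearest $100: Upper Greenway $1,000; Central Reservoir $2,800; Harbor Plaza $3,300; Thornfield Terminal $900. Sum = $8,000.
Difference $8,100 − $8,000 = +$100 applied to largest allocation (Harbor Plaza): Harbor Plaza becomes $3,400.

Upper Greenway: $1,000 | Central Reservoir: $2,800 | Harbor Plaza: $3,400 | Thornfield Terminal: $900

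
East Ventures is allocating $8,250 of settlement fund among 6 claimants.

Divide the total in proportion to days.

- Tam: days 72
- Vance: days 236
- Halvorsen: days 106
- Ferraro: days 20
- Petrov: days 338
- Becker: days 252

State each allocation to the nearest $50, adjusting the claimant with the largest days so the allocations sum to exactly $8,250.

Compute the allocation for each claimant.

Days total: 72 + 236 + 106 + 20 + 338 + 252 = 1,024.
Unrounded shares: Tam 580.08; Vance 1,901.37; Halvorsen 854.00; Ferraro 161.13; Petrov 2,723.14; Becker 2,030.27.
At nearest $50: Tam $600; Vance $1,900; Halvorsen $850; Ferraro $150; Petrov $2,700; Becker $2,050. Sum = $8,250.
No rounding difference to absorb.

Tam: $600 | Vance: $1,900 | Halvorsen: $850 | Ferraro: $150 | Petrov: $2,700 | Becker: $2,050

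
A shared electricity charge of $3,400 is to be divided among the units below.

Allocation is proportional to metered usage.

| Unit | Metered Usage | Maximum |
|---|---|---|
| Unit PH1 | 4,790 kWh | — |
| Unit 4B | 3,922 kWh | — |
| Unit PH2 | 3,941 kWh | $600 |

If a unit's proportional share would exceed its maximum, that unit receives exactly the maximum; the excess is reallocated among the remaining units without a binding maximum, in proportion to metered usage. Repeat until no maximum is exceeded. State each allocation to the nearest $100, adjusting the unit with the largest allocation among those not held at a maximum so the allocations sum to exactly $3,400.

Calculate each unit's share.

Total metered usage = 12,653.
Pro-rata shares before constraints: Unit PH1 1,287.13; Unit 4B 1,053.88; Unit PH2 1,058.99.
Capped: Unit PH2 ($600); residual $2,800 reallocated over remaining metered usage 8,712.
Shares after redistribution: Unit PH1 1,539.49 → $1,500; Unit 4B 1,260.51 → $1,300.

Unit PH1: $1,500 · Unit 4B: $1,300 · Unit PH2: $600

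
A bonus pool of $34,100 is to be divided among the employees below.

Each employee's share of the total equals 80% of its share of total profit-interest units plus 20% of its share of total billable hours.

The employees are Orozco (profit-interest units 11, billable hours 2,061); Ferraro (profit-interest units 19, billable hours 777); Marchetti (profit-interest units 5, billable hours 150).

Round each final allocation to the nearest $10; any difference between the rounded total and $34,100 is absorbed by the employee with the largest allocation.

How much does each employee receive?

Orozco: $13,280 | Ferraro: $16,580 | Marchetti: $4,240

Profit-interest units total 35; billable hours total 2,988.
Combined weights (80% profit-interest units + 20% billable hours): Orozco 0.3894; Ferraro 0.4863; Marchetti 0.1243.
Pro-rata amounts: Orozco 13,277.87; Ferraro 16,582.62; Marchetti 4,239.51.
At nearest $10: Orozco $13,280; Ferraro $16,580; Marchetti $4,240. Sum = $34,100.
No rounding difference to absorb.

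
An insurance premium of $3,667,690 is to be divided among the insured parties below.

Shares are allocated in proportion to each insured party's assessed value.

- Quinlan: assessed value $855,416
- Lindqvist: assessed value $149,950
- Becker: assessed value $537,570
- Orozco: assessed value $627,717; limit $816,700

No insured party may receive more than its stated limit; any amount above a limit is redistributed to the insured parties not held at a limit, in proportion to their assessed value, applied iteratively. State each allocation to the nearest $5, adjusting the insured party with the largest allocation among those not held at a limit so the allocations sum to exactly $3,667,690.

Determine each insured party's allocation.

Assessed value total: 2,170,653.
Unconstrained shares: Quinlan 1,445,371.83; Lindqvist 253,366.21; Becker 908,316.58; Orozco 1,060,635.38.
Cap binds for Orozco ($816,700); balance $2,850,990 reallocated over remaining assessed value 1,542,936.
Redistributed shares: Quinlan 1,580,611.55 → $1,580,610; Lindqvist 277,073.03 → $277,075; Becker 993,305.42 → $993,305.

Quinlan: $1,580,610; Lindqvist: $277,075; Becker: $993,305; Orozco: $816,700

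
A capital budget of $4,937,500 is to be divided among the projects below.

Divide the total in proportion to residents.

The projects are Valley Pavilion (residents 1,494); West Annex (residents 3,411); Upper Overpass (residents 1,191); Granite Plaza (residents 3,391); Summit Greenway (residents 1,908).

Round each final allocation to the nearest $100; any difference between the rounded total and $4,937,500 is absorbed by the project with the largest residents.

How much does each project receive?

Valley Pavilion: $647,400; West Annex: $1,478,000; Upper Overpass: $516,100; Granite Plaza: $1,469,300; Summit Greenway: $826,700

Sum of residents: 1,494 + 3,411 + 1,191 + 3,391 + 1,908 = 11,395.
Raw shares: Valley Pavilion 647,356.30; West Annex 1,478,000.22; Upper Overpass 516,065.16; Granite Plaza 1,469,334.14; Summit Greenway 826,744.19.
After rounding ($100): Valley Pavilion $647,400; West Annex $1,478,000; Upper Overpass $516,100; Granite Plaza $1,469,300; Summit Greenway $826,700. Sum = $4,937,500.
No rounding difference to absorb.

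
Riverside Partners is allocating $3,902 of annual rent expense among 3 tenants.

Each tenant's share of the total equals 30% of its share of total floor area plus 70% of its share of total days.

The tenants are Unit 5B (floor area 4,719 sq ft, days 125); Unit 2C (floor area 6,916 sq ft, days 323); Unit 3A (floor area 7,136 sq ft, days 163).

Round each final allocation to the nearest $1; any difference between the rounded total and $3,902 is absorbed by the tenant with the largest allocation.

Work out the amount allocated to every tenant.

Unit 5B: $853; Unit 2C: $1,875; Unit 3A: $1,174

Floor area total 18,771; days total 611.
Blended shares (30% floor area + 70% days): Unit 5B 0.2186; Unit 2C 0.4806; Unit 3A 0.3008.
Proportional shares: Unit 5B 853.08; Unit 2C 1,875.23; Unit 3A 1,173.69.
At nearest $1: Unit 5B $853; Unit 2C $1,875; Unit 3A $1,174. Sum = $3,902.
Sum already equals the total — no adjustment.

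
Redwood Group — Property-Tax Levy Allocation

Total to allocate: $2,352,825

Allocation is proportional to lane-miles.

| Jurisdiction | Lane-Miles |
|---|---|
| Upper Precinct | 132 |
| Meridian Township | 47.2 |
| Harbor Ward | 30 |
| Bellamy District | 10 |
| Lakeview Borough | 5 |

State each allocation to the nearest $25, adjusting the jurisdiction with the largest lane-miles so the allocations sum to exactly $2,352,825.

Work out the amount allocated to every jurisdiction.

Sum of lane-miles: 132 + 47.2 + 30 + 10 + 5 = 224.2.
Raw shares: Upper Precinct 1,385,249.33; Meridian Township 495,331.58; Harbor Ward 314,829.39; Bellamy District 104,943.13; Lakeview Borough 52,471.57.
After rounding ($25): Upper Precinct $1,385,250; Meridian Township $495,325; Harbor Ward $314,825; Bellamy District $104,950; Lakeview Borough $52,475. Sum = $2,352,825.
Rounded total matches; no reconciliation needed.

Upper Precinct: $1,385,250; Meridian Township: $495,325; Harbor Ward: $314,825; Bellamy District: $104,950; Lakeview Borough: $52,475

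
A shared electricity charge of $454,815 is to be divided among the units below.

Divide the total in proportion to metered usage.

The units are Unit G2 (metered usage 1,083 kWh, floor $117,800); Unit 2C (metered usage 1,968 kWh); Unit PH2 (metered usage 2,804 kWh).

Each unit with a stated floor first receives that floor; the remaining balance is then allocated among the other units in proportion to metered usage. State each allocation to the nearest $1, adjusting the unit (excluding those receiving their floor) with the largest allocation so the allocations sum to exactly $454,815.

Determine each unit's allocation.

Unit G2: $117,800; Unit 2C: $138,987; Unit PH2: $198,028

Fund the minimums — Unit G2 $117,800. Residual $337,015.
Residual split over remaining metered usage 4,772: Unit 2C 138,986.91 → $138,987; Unit PH2 198,028.09 → $198,028.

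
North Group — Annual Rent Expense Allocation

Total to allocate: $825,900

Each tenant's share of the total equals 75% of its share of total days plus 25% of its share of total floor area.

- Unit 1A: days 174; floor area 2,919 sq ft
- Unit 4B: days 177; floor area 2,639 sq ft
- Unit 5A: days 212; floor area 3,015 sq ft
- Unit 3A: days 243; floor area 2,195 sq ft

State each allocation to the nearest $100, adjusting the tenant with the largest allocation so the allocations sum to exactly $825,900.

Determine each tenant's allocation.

Unit 1A: $189,700 · Unit 4B: $186,600 · Unit 5A: $220,700 · Unit 3A: $228,900

Days total 806; floor area total 10,768.
Blended shares (75% days + 25% floor area): Unit 1A 0.2297; Unit 4B 0.2260; Unit 5A 0.2673; Unit 3A 0.2771.
Raw shares: Unit 1A 189,693.47; Unit 4B 186,630.06; Unit 5A 220,737.92; Unit 3A 228,838.56.
After rounding ($100): Unit 1A $189,700; Unit 4B $186,600; Unit 5A $220,700; Unit 3A $228,800. Sum = $825,800.
Difference $825,900 − $825,800 = +$100 applied to largest allocation (Unit 3A): Unit 3A becomes $228,900.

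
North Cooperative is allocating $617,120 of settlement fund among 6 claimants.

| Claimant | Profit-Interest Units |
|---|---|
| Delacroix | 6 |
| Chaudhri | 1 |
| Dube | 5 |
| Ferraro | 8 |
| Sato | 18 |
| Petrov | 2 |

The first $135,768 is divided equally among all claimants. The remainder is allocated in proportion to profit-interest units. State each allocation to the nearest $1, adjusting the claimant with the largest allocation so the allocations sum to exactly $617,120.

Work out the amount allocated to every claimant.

Delacroix: $94,831 · Chaudhri: $34,662 · Dube: $82,797 · Ferraro: $118,898 · Sato: $239,236 · Petrov: $46,696

Equal tier: $135,768 ÷ 6 = $22,628 apiece.
Remainder $481,352 by profit-interest units (total 40): Delacroix 72,202.80 → $72,203; Chaudhri 12,033.80 → $12,034; Dube 60,169.00 → $60,169; Ferraro 96,270.40 → $96,270; Sato 216,608.40 → $216,608; Petrov 24,067.60 → $24,068.
Totals: Delacroix $22,628 + $72,203 = $94,831; Chaudhri $22,628 + $12,034 = $34,662; Dube $22,628 + $60,169 = $82,797; Ferraro $22,628 + $96,270 = $118,898; Sato $22,628 + $216,608 = $239,236; Petrov $22,628 + $24,068 = $46,696.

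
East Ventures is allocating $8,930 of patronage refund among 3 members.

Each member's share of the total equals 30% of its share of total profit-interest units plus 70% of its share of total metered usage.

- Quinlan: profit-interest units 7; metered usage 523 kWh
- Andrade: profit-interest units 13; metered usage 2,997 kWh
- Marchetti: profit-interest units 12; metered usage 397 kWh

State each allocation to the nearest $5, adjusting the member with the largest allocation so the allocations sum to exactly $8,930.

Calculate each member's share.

Totals — profit-interest units 32, metered usage 3,917.
Composite weights (30% profit-interest units + 70% metered usage): Quinlan 0.1591; Andrade 0.6575; Marchetti 0.1834.
Proportional shares: Quinlan 1,420.67; Andrade 5,871.15; Marchetti 1,638.18.
Rounded to nearest $5: Quinlan $1,420; Andrade $5,870; Marchetti $1,640. Sum = $8,930.
Rounded total matches; no reconciliation needed.

Quinlan: $1,420 · Andrade: $5,870 · Marchetti: $1,640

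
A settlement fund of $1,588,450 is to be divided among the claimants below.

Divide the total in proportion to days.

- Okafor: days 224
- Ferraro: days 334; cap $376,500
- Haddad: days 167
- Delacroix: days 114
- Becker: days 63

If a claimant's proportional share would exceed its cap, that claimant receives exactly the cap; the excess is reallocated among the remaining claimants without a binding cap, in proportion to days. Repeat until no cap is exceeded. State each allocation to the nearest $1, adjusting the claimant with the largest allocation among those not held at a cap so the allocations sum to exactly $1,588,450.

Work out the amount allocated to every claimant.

Okafor: $477,953; Ferraro: $376,500; Haddad: $356,330; Delacroix: $243,243; Becker: $134,424

Total days = 902.
Pro-rata shares before constraints: Okafor 394,470.95; Ferraro 588,184.37; Haddad 294,092.18; Delacroix 200,757.54; Becker 110,944.96.
Held at cap: Ferraro ($376,500); remaining pool $1,211,950 reallocated over remaining days 568.
Redistributed shares: Okafor 477,952.11 → $477,952; Haddad 356,330.37 → $356,330; Delacroix 243,243.49 → $243,243; Becker 134,424.03 → $134,424.
Rounding difference +$1 applied to Okafor → $477,953.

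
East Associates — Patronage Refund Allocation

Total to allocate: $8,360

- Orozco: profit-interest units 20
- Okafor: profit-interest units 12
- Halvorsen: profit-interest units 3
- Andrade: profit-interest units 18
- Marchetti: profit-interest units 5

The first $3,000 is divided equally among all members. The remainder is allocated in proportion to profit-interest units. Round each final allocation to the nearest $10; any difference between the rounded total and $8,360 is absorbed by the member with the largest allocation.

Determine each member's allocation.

$3,000 shared equally gives $600 per member.
Remainder $5,360 by profit-interest units (total 58): Orozco 1,848.28 → $1,850; Okafor 1,108.97 → $1,110; Halvorsen 277.24 → $280; Andrade 1,663.45 → $1,660; Marchetti 462.07 → $460.
Totals: Orozco $600 + $1,850 = $2,450; Okafor $600 + $1,110 = $1,710; Halvorsen $600 + $280 = $880; Andrade $600 + $1,660 = $2,260; Marchetti $600 + $460 = $1,060.

Orozco: $2,450 | Okafor: $1,710 | Halvorsen: $880 | Andrade: $2,260 | Marchetti: $1,060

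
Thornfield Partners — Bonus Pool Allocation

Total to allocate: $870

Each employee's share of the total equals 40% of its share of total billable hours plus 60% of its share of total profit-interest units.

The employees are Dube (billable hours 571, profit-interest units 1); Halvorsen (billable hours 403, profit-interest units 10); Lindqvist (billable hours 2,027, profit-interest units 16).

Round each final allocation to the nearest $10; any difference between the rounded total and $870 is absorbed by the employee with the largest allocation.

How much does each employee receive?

Dube: $90 · Halvorsen: $240 · Lindqvist: $540

Totals — billable hours 3,001, profit-interest units 27.
Composite weights (40% billable hours + 60% profit-interest units): Dube 0.0983; Halvorsen 0.2759; Lindqvist 0.6257.
Unrounded shares: Dube 85.55; Halvorsen 240.07; Lindqvist 544.39.
After rounding ($10): Dube $90; Halvorsen $240; Lindqvist $540. Sum = $870.
Rounded total matches; no reconciliation needed.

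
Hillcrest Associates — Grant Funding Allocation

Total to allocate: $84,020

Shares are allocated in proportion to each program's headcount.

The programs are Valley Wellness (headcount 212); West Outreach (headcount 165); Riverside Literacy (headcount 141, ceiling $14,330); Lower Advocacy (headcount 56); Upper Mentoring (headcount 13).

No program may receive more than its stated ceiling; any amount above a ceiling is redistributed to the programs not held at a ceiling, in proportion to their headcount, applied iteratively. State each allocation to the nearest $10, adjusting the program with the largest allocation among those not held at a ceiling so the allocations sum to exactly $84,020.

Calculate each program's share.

Sum of headcount: 587.
Unconstrained shares: Valley Wellness 30,344.53; West Outreach 23,617.21; Riverside Literacy 20,181.98; Lower Advocacy 8,015.54; Upper Mentoring 1,860.75.
Capped: Riverside Literacy ($14,330); residual $69,690 reallocated over remaining headcount 446.
Shares after redistribution: Valley Wellness 33,126.19 → $33,130; West Outreach 25,782.17 → $25,780; Lower Advocacy 8,750.31 → $8,750; Upper Mentoring 2,031.32 → $2,030.

Valley Wellness: $33,130; West Outreach: $25,780; Riverside Literacy: $14,330; Lower Advocacy: $8,750; Upper Mentoring: $2,030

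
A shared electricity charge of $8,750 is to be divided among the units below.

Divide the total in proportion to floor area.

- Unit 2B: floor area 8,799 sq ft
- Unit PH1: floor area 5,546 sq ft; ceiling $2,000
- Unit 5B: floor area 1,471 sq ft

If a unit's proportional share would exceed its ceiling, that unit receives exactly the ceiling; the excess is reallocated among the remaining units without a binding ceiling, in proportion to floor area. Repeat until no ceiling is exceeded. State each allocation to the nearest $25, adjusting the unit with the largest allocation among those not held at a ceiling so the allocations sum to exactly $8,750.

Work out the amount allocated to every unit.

Unit 2B: $5,775; Unit PH1: $2,000; Unit 5B: $975

Total floor area = 15,816.
Unconstrained shares: Unit 2B 4,867.93; Unit PH1 3,068.25; Unit 5B 813.81.
Cap binds for Unit PH1 ($2,000); remaining pool $6,750 reallocated over remaining floor area 10,270.
Remaining shares: Unit 2B 5,783.18 → $5,775; Unit 5B 966.82 → $975.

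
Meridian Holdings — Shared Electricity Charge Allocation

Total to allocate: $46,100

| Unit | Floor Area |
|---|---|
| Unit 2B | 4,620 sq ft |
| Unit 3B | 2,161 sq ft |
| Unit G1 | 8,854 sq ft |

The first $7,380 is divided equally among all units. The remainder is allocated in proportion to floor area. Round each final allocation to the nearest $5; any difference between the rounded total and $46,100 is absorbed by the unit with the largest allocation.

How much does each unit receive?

Unit 2B: $13,900 · Unit 3B: $7,810 · Unit G1: $24,390

First tranche $7,380 split equally: $2,460 each.
Remainder $38,720 by floor area (total 15,635): Unit 2B 11,441.41 → $11,440; Unit 3B 5,351.71 → $5,350; Unit G1 21,926.89 → $21,925.
Rounding difference +$5 on remainder applied to Unit G1.
Totals: Unit 2B $2,460 + $11,440 = $13,900; Unit 3B $2,460 + $5,350 = $7,810; Unit G1 $2,460 + $21,930 = $24,390.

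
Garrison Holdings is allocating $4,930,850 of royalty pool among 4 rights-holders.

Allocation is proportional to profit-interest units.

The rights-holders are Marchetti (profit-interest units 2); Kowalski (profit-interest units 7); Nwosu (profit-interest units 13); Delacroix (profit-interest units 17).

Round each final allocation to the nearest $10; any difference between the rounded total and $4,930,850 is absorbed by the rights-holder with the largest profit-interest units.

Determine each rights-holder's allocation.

Marchetti: $252,860; Kowalski: $885,020; Nwosu: $1,643,620; Delacroix: $2,149,350

Profit-interest units total: 2 + 7 + 13 + 17 = 39.
Unrounded shares: Marchetti 252,864.10; Kowalski 885,024.36; Nwosu 1,643,616.67; Delacroix 2,149,344.87.
Rounded to nearest $10: Marchetti $252,860; Kowalski $885,020; Nwosu $1,643,620; Delacroix $2,149,340. Sum = $4,930,840.
Difference $4,930,850 − $4,930,840 = +$10 applied to largest profit-interest units (Delacroix): Delacroix becomes $2,149,350.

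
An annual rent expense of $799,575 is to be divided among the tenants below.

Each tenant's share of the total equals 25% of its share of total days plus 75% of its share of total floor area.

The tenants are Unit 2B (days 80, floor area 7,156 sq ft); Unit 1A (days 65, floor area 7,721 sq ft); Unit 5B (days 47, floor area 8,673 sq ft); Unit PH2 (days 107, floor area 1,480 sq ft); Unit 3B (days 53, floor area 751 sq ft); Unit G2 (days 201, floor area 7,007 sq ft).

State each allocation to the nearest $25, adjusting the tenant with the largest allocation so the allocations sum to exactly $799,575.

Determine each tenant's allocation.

Unit 2B: $159,800; Unit 1A: $164,700; Unit 5B: $175,625; Unit PH2: $65,750; Unit 3B: $32,900; Unit G2: $200,800

Days total 553; floor area total 32,788.
Combined weights (25% days + 75% floor area): Unit 2B 0.1999; Unit 1A 0.2060; Unit 5B 0.2196; Unit PH2 0.0822; Unit 3B 0.0411; Unit G2 0.2511.
Unrounded shares: Unit 2B 159,798.50; Unit 1A 164,710.08; Unit 5B 175,615.35; Unit PH2 65,746.14; Unit 3B 32,893.52; Unit G2 200,811.40.
At nearest $25: Unit 2B $159,800; Unit 1A $164,700; Unit 5B $175,625; Unit PH2 $65,750; Unit 3B $32,900; Unit G2 $200,800. Sum = $799,575.
No rounding difference to absorb.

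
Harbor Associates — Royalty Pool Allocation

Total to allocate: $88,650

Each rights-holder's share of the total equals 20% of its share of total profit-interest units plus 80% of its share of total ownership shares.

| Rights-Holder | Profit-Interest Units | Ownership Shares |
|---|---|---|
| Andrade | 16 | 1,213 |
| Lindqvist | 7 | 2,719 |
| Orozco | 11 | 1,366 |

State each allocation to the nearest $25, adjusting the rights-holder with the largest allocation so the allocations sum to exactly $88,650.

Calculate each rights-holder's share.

Profit-interest units total 34; ownership shares total 5,298.
Composite weights (20% profit-interest units + 80% ownership shares): Andrade 0.2773; Lindqvist 0.4517; Orozco 0.2710.
Raw shares: Andrade 24,580.97; Lindqvist 40,047.33; Orozco 24,021.70.
Rounded to nearest $25: Andrade $24,575; Lindqvist $40,050; Orozco $24,025. Sum = $88,650.
Rounded total matches; no reconciliation needed.

Andrade: $24,575 · Lindqvist: $40,050 · Orozco: $24,025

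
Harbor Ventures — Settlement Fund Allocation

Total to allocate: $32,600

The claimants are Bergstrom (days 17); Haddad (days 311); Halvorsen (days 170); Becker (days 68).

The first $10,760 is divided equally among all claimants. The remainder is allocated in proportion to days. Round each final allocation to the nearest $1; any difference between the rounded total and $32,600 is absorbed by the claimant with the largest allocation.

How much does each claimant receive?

Bergstrom: $3,346 · Haddad: $14,690 · Halvorsen: $9,250 · Becker: $5,314

Equal tier: $10,760 ÷ 4 = $2,690 apiece.
Remainder $21,840 by days (total 566): Bergstrom 655.97 → $656; Haddad 12,000.42 → $12,000; Halvorsen 6,559.72 → $6,560; Becker 2,623.89 → $2,624.
Totals: Bergstrom $2,690 + $656 = $3,346; Haddad $2,690 + $12,000 = $14,690; Halvorsen $2,690 + $6,560 = $9,250; Becker $2,690 + $2,624 = $5,314.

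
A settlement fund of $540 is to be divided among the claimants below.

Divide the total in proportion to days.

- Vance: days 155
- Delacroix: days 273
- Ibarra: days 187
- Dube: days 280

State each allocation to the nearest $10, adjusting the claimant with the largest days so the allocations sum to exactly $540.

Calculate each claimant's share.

Vance: $90; Delacroix: $160; Ibarra: $110; Dube: $180

Days total: 895.
Unrounded shares: Vance 155/895 × $540 = 93.52; Delacroix 273/895 × $540 = 164.72; Ibarra 187/895 × $540 = 112.83; Dube 280/895 × $540 = 168.94.
At nearest $10: Vance $90; Delacroix $160; Ibarra $110; Dube $170. Sum = $530.
Difference $540 − $530 = +$10 applied to largest days (Dube): Dube becomes $180.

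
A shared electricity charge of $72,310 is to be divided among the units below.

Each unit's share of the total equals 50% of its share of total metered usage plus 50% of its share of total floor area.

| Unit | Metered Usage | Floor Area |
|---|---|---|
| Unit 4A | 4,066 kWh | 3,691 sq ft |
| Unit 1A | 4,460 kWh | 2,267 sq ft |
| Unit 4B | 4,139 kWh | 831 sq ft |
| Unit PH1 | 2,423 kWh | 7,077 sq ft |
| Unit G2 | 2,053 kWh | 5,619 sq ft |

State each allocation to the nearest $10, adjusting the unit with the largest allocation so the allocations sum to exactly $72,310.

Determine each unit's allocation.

Totals — metered usage 17,141, floor area 19,485.
Composite weights (50% metered usage + 50% floor area): Unit 4A 0.2133; Unit 1A 0.1883; Unit 4B 0.1421; Unit PH1 0.2523; Unit G2 0.2041.
Raw shares: Unit 4A 15,425.05; Unit 1A 13,613.83; Unit 4B 10,272.21; Unit PH1 18,242.35; Unit G2 14,756.55.
Rounded to nearest $10: Unit 4A $15,430; Unit 1A $13,610; Unit 4B $10,270; Unit PH1 $18,240; Unit G2 $14,760. Sum = $72,310.
No rounding difference to absorb.

Unit 4A: $15,430 | Unit 1A: $13,610 | Unit 4B: $10,270 | Unit PH1: $18,240 | Unit G2: $14,760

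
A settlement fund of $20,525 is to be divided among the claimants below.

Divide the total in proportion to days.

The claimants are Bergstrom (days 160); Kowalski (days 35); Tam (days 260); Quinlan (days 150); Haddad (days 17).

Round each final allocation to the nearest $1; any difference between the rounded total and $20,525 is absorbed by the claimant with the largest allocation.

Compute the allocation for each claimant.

Days total: 622.
Raw shares: Bergstrom 160/622 × $20,525 = 5,279.74; Kowalski 35/622 × $20,525 = 1,154.94; Tam 260/622 × $20,525 = 8,579.58; Quinlan 150/622 × $20,525 = 4,949.76; Haddad 17/622 × $20,525 = 560.97.
At nearest $1: Bergstrom $5,280; Kowalski $1,155; Tam $8,580; Quinlan $4,950; Haddad $561. Sum = $20,526.
Difference $20,525 − $20,526 = −$1 applied to largest allocation (Tam): Tam becomes $8,579.

Bergstrom: $5,280 | Kowalski: $1,155 | Tam: $8,579 | Quinlan: $4,950 | Haddad: $561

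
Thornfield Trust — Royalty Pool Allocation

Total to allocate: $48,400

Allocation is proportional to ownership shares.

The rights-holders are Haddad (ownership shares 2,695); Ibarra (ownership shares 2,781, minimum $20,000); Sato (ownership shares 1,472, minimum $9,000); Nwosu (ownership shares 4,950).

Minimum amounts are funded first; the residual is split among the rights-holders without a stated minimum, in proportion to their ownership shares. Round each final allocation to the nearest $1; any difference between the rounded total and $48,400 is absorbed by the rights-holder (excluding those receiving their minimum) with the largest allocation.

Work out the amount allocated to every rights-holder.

Haddad: $6,839; Ibarra: $20,000; Sato: $9,000; Nwosu: $12,561

Guaranteed amounts: Ibarra $20,000; Sato $9,000. Balance $19,400.
Balance split over remaining ownership shares 7,645: Haddad 6,838.85 → $6,839; Nwosu 12,561.15 → $12,561.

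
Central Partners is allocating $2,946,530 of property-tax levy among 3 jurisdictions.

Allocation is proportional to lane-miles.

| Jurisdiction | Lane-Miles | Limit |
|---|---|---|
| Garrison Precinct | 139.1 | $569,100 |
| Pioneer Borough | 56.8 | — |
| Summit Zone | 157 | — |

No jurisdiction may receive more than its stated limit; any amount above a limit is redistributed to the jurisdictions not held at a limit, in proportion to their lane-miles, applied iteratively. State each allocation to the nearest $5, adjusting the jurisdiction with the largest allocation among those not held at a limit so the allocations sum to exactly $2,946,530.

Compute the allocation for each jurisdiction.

Garrison Precinct: $569,100; Pioneer Borough: $631,610; Summit Zone: $1,745,820

Total lane-miles = 352.9.
Proportional shares (ignoring caps): Garrison Precinct 1,161,412.08; Pioneer Borough 474,250.22; Summit Zone 1,310,867.70.
Held at cap: Garrison Precinct ($569,100); residual $2,377,430 reallocated over remaining lane-miles 213.8.
Shares after redistribution: Pioneer Borough 631,609.09 → $631,610; Summit Zone 1,745,820.91 → $1,745,820.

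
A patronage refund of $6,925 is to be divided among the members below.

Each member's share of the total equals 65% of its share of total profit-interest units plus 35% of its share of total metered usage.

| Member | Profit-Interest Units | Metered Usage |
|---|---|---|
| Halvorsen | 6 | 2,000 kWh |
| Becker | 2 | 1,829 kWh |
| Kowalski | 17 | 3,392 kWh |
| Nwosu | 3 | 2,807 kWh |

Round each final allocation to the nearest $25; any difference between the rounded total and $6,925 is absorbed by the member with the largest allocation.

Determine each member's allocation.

Profit-interest units total 28; metered usage total 10,028.
Composite weights (65% profit-interest units + 35% metered usage): Halvorsen 0.2091; Becker 0.1103; Kowalski 0.5130; Nwosu 0.1676.
Pro-rata amounts: Halvorsen 1,447.95; Becker 763.58; Kowalski 3,552.74; Nwosu 1,160.72.
At nearest $25: Halvorsen $1,450; Becker $775; Kowalski $3,550; Nwosu $1,150. Sum = $6,925.
Sum already equals the total — no adjustment.

Halvorsen: $1,450 · Becker: $775 · Kowalski: $3,550 · Nwosu: $1,150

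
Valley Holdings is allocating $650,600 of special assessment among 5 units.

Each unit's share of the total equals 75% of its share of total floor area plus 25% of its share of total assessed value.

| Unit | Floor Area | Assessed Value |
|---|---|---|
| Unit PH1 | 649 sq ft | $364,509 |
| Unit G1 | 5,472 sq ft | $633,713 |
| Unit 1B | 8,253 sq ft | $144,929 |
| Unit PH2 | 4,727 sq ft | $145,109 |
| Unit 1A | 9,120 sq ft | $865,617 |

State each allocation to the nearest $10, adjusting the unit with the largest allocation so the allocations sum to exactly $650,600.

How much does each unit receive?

Unit PH1: $38,750 | Unit G1: $142,470 | Unit 1B: $153,640 | Unit PH2: $92,690 | Unit 1A: $223,050

Totals — floor area 28,221, assessed value 2,153,877.
Blended shares (75% floor area + 25% assessed value): Unit PH1 0.0596; Unit G1 0.2190; Unit 1B 0.2362; Unit PH2 0.1425; Unit 1A 0.3428.
Pro-rata amounts: Unit PH1 38,747.31; Unit G1 142,467.44; Unit 1B 153,641.29; Unit PH2 92,689.23; Unit 1A 223,054.74.
After rounding ($10): Unit PH1 $38,750; Unit G1 $142,470; Unit 1B $153,640; Unit PH2 $92,690; Unit 1A $223,050. Sum = $650,600.
Rounded total matches; no reconciliation needed.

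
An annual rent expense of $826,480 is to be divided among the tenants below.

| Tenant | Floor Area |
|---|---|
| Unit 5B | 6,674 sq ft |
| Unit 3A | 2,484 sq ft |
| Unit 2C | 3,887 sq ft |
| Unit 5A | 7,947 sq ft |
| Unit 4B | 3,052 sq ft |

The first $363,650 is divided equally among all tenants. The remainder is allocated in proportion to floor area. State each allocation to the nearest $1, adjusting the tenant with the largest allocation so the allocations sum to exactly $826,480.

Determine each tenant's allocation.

Unit 5B: $201,200; Unit 3A: $120,545; Unit 2C: $147,552; Unit 5A: $225,704; Unit 4B: $131,479

First tranche $363,650 split equally: $72,730 each.
Remainder $462,830 by floor area (total 24,044): Unit 5B 128,469.78 → $128,470; Unit 3A 47,815.24 → $47,815; Unit 2C 74,822.00 → $74,822; Unit 5A 152,974.13 → $152,974; Unit 4B 58,748.84 → $58,749.
Totals: Unit 5B $72,730 + $128,470 = $201,200; Unit 3A $72,730 + $47,815 = $120,545; Unit 2C $72,730 + $74,822 = $147,552; Unit 5A $72,730 + $152,974 = $225,704; Unit 4B $72,730 + $58,749 = $131,479.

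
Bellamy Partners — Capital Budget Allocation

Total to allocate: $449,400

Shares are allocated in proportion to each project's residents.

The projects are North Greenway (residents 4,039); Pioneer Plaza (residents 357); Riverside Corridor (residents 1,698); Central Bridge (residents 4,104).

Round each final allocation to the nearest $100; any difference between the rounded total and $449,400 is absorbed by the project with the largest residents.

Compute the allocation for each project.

Combined residents = 4,039 + 357 + 1,698 + 4,104 = 10,198.
Proportional shares: North Greenway 177,988.49; Pioneer Plaza 15,732.08; Riverside Corridor 74,826.55; Central Bridge 180,852.87.
At nearest $100: North Greenway $178,000; Pioneer Plaza $15,700; Riverside Corridor $74,800; Central Bridge $180,900. Sum = $449,400.
Rounded total matches; no reconciliation needed.

North Greenway: $178,000 · Pioneer Plaza: $15,700 · Riverside Corridor: $74,800 · Central Bridge: $180,900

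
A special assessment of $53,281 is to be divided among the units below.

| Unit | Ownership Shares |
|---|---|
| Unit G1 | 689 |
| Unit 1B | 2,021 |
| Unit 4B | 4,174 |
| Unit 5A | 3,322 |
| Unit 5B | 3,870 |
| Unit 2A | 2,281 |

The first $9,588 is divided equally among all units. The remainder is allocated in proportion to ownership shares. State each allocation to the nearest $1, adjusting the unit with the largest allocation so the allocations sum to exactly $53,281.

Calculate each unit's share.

First tranche $9,588 split equally: $1,598 each.
Remainder $43,693 by ownership shares (total 16,357): Unit G1 1,840.46 → $1,840; Unit 1B 5,398.52 → $5,399; Unit 4B 11,149.64 → $11,150; Unit 5A 8,873.76 → $8,874; Unit 5B 10,337.59 → $10,338; Unit 2A 6,093.03 → $6,093.
Rounding difference −$1 on remainder applied to Unit 4B.
Totals: Unit G1 $1,598 + $1,840 = $3,438; Unit 1B $1,598 + $5,399 = $6,997; Unit 4B $1,598 + $11,149 = $12,747; Unit 5A $1,598 + $8,874 = $10,472; Unit 5B $1,598 + $10,338 = $11,936; Unit 2A $1,598 + $6,093 = $7,691.

Unit G1: $3,438 · Unit 1B: $6,997 · Unit 4B: $12,747 · Unit 5A: $10,472 · Unit 5B: $11,936 · Unit 2A: $7,691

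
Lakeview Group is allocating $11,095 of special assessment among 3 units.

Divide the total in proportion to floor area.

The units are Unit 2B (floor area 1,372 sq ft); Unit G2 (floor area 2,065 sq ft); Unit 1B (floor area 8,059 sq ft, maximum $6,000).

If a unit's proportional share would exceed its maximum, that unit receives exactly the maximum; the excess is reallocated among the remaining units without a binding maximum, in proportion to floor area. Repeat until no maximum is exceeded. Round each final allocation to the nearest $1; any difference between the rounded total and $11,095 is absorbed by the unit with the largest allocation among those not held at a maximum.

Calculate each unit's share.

Floor area total: 11,496.
Unconstrained shares: Unit 2B 1,324.14; Unit G2 1,992.97; Unit 1B 7,777.89.
Held at cap: Unit 1B ($6,000); balance $5,095 reallocated over remaining floor area 3,437.
Remaining shares: Unit 2B 2,033.85 → $2,034; Unit G2 3,061.15 → $3,061.

Unit 2B: $2,034; Unit G2: $3,061; Unit 1B: $6,000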